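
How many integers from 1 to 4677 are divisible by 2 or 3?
⌊4677/2⌋ + ⌊4677/3⌋ - ⌊4677/6⌋ = 2338 + 1559 - 779 = 3118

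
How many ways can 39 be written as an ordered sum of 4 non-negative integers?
C(39+4-1, 4-1) = C(42, 3) = 11480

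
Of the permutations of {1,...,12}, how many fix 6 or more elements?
Exactly j fixed points: C(12,j)·!(12-j); sum over j ≥ 6 (derangement numbers via !m = (m-1)·(!(m-1) + !(m-2)): !0..!6 = 1, 0, 1, 2, 9, 44, 265). Σ_{j=6}^{12} C(12,j)·!(12-j) = C(12,6)·!6 + C(12,7)·!5 + C(12,8)·!4 + C(12,9)·!3 + C(12,10)·!2 + C(12,11)·!1 + C(12,12)·!0 = 924·265 + 792·44 + 495·9 + 220·2 + 66·1 + 12·0 + 1·1 = 284670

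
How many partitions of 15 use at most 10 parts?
By conjugation, equals partitions of 15 into parts ≤ 10. Let r_j(i) = number of partitions of i into parts ≤ j, for i = 0..15. r_1(i) = 1 for all i; r_j(i) = r_{j-1}(i) + r_j(i-j). Rows j = 2..10: ≤2: 1 1 2 2 3 3 4 4 5 5 6 6 7 7 8 8; ≤3: 1 1 2 3 4 5 7 8 10 12 14 16 19 21 24 27; ≤4: 1 1 2 3 5 6 9 11 15 18 23 27 34 39 47 54; ≤5: 1 1 2 3 5 7 10 13 18 23 30 37 47 57 70 84; ≤6: 1 1 2 3 5 7 11 14 20 26 35 44 58 71 90 110; ≤7: 1 1 2 3 5 7 11 15 21 28 38 49 65 82 105 131; ≤8: 1 1 2 3 5 7 11 15 22 29 40 52 70 89 116 146; ≤9: 1 1 2 3 5 7 11 15 22 30 41 54 73 94 123 157; ≤10: 1 1 2 3 5 7 11 15 22 30 42 55 75 97 128 164. r_10(15) = 164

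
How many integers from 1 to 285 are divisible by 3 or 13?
⌊285/3⌋ + ⌊285/13⌋ - ⌊285/39⌋ = 95 + 21 - 7 = 109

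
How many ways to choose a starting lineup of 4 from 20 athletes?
C(20,4) = 20!/(4!×16!) = 4845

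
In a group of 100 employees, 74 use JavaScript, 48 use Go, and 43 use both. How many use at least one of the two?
|A∪B| = |A| + |B| - |A∩B| = 74 + 48 - 43 = 79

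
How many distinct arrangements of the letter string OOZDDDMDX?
9! / (1! × 4! × 2! × 1! × 1!) = 7560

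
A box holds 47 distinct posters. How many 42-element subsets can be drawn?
C(47,42) = 47!/(42!×5!) = 1533939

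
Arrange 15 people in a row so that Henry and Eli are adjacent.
Treat as block: (15-1)! × 2! = 87178291200 × 2 = 174356582400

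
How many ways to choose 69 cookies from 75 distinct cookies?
C(75,69) = 75!/(69!×6!) = 201359550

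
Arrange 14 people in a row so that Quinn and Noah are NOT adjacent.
Total - adjacent = 14! - (14-1)!×2 = 87178291200 - 12454041600 = 74724249600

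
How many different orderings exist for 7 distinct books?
7! = 5040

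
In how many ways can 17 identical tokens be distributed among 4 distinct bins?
C(17+4-1, 4-1) = C(20, 3) = 1140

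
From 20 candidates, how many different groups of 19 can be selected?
C(20,19) = 20!/(19!×1!) = 20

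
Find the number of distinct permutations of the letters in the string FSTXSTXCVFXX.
12! / (1! × 4! × 2! × 2! × 1! × 2!) = 2494800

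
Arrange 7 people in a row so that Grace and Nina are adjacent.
Treat as block: (7-1)! × 2! = 720 × 2 = 1440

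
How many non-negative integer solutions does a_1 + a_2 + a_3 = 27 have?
C(27+3-1, 3-1) = C(29, 2) = 406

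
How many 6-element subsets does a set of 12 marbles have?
C(12,6) = 12!/(6!×6!) = 924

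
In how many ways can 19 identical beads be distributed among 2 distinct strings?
C(19+2-1, 2-1) = C(20, 1) = 20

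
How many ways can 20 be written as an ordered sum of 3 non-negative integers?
C(20+3-1, 3-1) = C(22, 2) = 231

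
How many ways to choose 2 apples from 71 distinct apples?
C(71,2) = 71!/(2!×69!) = 2485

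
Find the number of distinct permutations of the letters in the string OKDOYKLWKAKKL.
13! / (5! × 1! × 1! × 2! × 2! × 1! × 1!) = 12972960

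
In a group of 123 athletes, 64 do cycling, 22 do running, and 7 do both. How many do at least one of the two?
|A∪B| = |A| + |B| - |A∩B| = 64 + 22 - 7 = 79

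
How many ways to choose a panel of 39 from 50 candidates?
C(50,39) = 50!/(39!×11!) = 37353738800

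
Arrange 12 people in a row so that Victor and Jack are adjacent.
Treat as block: (12-1)! × 2! = 39916800 × 2 = 79833600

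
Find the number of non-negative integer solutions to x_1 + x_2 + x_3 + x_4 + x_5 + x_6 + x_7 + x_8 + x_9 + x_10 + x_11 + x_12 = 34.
C(34+12-1, 12-1) = C(45, 11) = 10150595910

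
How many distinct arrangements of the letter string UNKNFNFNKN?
10! / (2! × 5! × 2! × 1!) = 7560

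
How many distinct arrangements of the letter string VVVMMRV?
7! / (2! × 1! × 4!) = 105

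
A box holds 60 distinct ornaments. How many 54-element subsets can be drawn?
C(60,54) = 60!/(54!×6!) = 50063860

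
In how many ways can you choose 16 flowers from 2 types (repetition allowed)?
C(16+2-1, 2-1) = C(17, 1) = 17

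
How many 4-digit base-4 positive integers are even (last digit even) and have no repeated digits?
Last∈{0,2}. Last=0: 6. Last nonzero: 1×2×P(2,2) = 4. Total = 10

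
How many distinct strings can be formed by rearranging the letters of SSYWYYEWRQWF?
12! / (1! × 3! × 2! × 1! × 3! × 1! × 1!) = 6652800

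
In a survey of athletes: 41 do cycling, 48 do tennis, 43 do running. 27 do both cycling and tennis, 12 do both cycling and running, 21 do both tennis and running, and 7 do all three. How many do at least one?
|A∪B∪C| = 41+48+43-27-12-21+7 = 79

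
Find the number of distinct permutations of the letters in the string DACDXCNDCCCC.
12! / (1! × 3! × 6! × 1! × 1!) = 110880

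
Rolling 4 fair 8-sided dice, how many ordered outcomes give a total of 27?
Coefficient of x^27 in (x + x² + ... + x^8)^4. By inclusion-exclusion on dice exceeding 8: Σ_j (-1)^j C(4,j)·C(27-1-8j, 3) = C(4,0)·C(26,3) - C(4,1)·C(18,3) + C(4,2)·C(10,3) = 1·2600 - 4·816 + 6·120 = 56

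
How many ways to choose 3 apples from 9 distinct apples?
C(9,3) = 9!/(3!×6!) = 84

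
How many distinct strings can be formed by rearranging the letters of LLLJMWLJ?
8! / (1! × 2! × 1! × 4!) = 840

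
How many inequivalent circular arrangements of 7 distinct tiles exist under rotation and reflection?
(7-1)!/2 = 720/2 = 360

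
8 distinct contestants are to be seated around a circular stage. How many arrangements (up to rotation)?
Circular: fix one position, arrange the rest. (8-1)! = 5040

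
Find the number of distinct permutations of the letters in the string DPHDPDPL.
8! / (3! × 3! × 1! × 1!) = 1120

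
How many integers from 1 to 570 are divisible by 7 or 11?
⌊570/7⌋ + ⌊570/11⌋ - ⌊570/77⌋ = 81 + 51 - 7 = 125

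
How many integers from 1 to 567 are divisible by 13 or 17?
⌊567/13⌋ + ⌊567/17⌋ - ⌊567/221⌋ = 43 + 33 - 2 = 74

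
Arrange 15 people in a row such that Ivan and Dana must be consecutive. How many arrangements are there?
Treat the 2 as one block: (15-2+1)! × 2! = 87178291200 × 2 = 174356582400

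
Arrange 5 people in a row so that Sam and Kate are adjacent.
Treat as block: (5-1)! × 2! = 24 × 2 = 48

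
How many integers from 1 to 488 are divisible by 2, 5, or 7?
⌊488/2⌋+⌊488/5⌋+⌊488/7⌋ - ⌊488/10⌋-⌊488/14⌋-⌊488/35⌋ + ⌊488/70⌋ = 244+97+69 - 48-34-13 + 6 = 321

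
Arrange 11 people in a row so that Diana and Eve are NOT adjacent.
Total - adjacent = 11! - (11-1)!×2 = 39916800 - 7257600 = 32659200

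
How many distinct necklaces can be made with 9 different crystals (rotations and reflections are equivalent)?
(9-1)!/2 = 40320/2 = 20160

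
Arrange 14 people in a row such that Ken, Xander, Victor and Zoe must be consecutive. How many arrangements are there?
Treat the 4 as one block: (14-4+1)! × 4! = 39916800 × 24 = 958003200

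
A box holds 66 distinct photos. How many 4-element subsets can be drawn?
C(66,4) = 66!/(4!×62!) = 720720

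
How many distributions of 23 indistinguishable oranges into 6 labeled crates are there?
C(23+6-1, 6-1) = C(28, 5) = 98280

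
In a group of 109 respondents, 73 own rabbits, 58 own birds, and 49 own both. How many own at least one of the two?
|A∪B| = |A| + |B| - |A∩B| = 73 + 58 - 49 = 82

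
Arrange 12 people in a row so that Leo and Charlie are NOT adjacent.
Total - adjacent = 12! - (12-1)!×2 = 479001600 - 79833600 = 399168000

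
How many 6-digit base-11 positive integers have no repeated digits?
First digit: 10 choices (nonzero). Then descending: 10 × 10 × 9 × 8 × 7 × 6 = 302400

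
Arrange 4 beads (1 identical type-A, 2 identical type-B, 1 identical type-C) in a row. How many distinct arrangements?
4! / (1! × 2! × 1!) = 12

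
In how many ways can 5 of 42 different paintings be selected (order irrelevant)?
C(42,5) = 42!/(5!×37!) = 850668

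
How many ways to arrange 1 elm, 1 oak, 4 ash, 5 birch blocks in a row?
11! / (1! × 1! × 4! × 5!) = 13860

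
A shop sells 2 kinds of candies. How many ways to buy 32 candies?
C(32+2-1, 2-1) = C(33, 1) = 33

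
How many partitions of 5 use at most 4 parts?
By conjugation, equals partitions of 5 into parts ≤ 4. Let r_j(i) = number of partitions of i into parts ≤ j, for i = 0..5. r_1(i) = 1 for all i; r_j(i) = r_{j-1}(i) + r_j(i-j). Rows j = 2..4: ≤2: 1 1 2 2 3 3; ≤3: 1 1 2 3 4 5; ≤4: 1 1 2 3 5 6. r_4(5) = 6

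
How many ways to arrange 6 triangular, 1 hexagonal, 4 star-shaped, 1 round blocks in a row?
12! / (6! × 1! × 4! × 1!) = 27720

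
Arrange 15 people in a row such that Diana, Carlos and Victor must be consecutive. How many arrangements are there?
Treat the 3 as one block: (15-3+1)! × 3! = 6227020800 × 6 = 37362124800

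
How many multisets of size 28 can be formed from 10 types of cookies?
C(28+10-1, 10-1) = C(37, 9) = 124403620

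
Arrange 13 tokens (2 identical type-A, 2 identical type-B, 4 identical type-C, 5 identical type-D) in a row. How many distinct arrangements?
13! / (2! × 2! × 4! × 5!) = 540540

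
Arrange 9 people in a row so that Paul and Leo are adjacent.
Treat as block: (9-1)! × 2! = 40320 × 2 = 80640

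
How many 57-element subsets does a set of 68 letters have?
C(68,57) = 68!/(57!×11!) = 1533058025824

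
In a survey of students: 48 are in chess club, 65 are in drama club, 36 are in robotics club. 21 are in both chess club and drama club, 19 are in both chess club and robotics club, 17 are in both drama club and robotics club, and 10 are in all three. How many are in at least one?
|A∪B∪C| = 48+65+36-21-19-17+10 = 102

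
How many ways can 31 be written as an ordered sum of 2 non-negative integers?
C(31+2-1, 2-1) = C(32, 1) = 32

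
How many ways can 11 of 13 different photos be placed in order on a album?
P(13,11) = 13!/(13-11)! = 3113510400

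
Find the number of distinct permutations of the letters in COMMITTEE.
9! / (1! × 1! × 2! × 1! × 2! × 2!) = 45360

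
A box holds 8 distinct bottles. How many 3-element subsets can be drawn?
C(8,3) = 8!/(3!×5!) = 56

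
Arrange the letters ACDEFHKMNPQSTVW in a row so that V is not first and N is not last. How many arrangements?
By inclusion-exclusion: 15! - 2×(15-1)! + (15-2)! = 1307674368000 - 174356582400 + 6227020800 = 1139544806400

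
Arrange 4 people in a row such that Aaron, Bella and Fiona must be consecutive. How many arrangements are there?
Treat the 3 as one block: (4-3+1)! × 3! = 2 × 6 = 12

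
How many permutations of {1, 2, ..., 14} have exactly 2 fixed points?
Choose the 2 fixed points C(14,2) = 91, derange the rest: !12 = Σ_{j=0}^{12} (-1)^j·12!/j! = 479001600 - 479001600 + 239500800 - 79833600 + 19958400 - 3991680 + 665280 - 95040 + 11880 - 1320 + 132 - 12 + 1 = 176214841. Product = 91 × 176214841 = 16035550531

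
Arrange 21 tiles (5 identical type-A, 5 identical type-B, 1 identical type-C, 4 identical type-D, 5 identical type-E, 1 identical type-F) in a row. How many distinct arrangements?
21! / (5! × 5! × 1! × 4! × 5! × 1!) = 1231938227520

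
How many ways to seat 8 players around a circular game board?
Circular: fix one position, arrange the rest. (8-1)! = 5040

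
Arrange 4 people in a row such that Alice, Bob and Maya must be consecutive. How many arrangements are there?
Treat the 3 as one block: (4-3+1)! × 3! = 2 × 6 = 12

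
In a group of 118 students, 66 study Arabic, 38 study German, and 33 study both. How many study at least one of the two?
|A∪B| = |A| + |B| - |A∩B| = 66 + 38 - 33 = 71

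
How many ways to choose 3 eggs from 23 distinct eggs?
C(23,3) = 23!/(3!×20!) = 1771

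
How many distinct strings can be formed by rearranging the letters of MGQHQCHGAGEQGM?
14! / (3! × 1! × 1! × 2! × 1! × 4! × 2!) = 151351200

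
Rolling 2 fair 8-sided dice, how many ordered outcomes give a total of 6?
Coefficient of x^6 in (x + x² + ... + x^8)^2. By inclusion-exclusion on dice exceeding 8: Σ_j (-1)^j C(2,j)·C(6-1-8j, 1) = C(2,0)·C(5,1) = 1·5 = 5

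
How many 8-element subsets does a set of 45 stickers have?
C(45,8) = 45!/(8!×37!) = 215553195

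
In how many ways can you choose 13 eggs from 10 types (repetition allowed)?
C(13+10-1, 10-1) = C(22, 9) = 497420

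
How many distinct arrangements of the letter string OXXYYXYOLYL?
11! / (2! × 4! × 3! × 2!) = 69300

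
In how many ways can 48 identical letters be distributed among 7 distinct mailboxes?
C(48+7-1, 7-1) = C(54, 6) = 25827165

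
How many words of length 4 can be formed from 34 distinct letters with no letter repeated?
P(34,4) = 34!/(34-4)! = 1113024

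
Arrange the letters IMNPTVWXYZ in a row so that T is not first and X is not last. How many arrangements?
By inclusion-exclusion: 10! - 2×(10-1)! + (10-2)! = 3628800 - 725760 + 40320 = 2943360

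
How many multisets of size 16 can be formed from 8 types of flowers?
C(16+8-1, 8-1) = C(23, 7) = 245157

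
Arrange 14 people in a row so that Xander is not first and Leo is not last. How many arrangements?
By inclusion-exclusion: 14! - 2×(14-1)! + (14-2)! = 87178291200 - 12454041600 + 479001600 = 75203251200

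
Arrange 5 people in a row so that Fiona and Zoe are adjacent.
Treat as block: (5-1)! × 2! = 24 × 2 = 48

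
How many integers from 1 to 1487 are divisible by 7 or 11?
⌊1487/7⌋ + ⌊1487/11⌋ - ⌊1487/77⌋ = 212 + 135 - 19 = 328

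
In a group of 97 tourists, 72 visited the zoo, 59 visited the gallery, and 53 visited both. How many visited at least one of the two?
|A∪B| = |A| + |B| - |A∩B| = 72 + 59 - 53 = 78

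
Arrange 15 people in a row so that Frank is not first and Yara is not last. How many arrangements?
By inclusion-exclusion: 15! - 2×(15-1)! + (15-2)! = 1307674368000 - 174356582400 + 6227020800 = 1139544806400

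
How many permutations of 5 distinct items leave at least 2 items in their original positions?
Exactly j fixed points: C(5,j)·!(5-j); sum over j ≥ 2 (derangement numbers via !m = (m-1)·(!(m-1) + !(m-2)): !0..!3 = 1, 0, 1, 2). Σ_{j=2}^{5} C(5,j)·!(5-j) = C(5,2)·!3 + C(5,3)·!2 + C(5,4)·!1 + C(5,5)·!0 = 10·2 + 10·1 + 5·0 + 1·1 = 31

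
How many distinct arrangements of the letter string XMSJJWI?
7! / (2! × 1! × 1! × 1! × 1! × 1!) = 2520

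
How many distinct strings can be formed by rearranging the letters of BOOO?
4! / (3! × 1!) = 4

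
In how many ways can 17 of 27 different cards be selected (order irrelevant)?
C(27,17) = 27!/(17!×10!) = 8436285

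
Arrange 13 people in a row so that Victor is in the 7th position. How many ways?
Fix one position: (13-1)! = 479001600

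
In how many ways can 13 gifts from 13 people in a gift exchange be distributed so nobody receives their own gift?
!13 = Σ_{j=0}^{13} (-1)^j·13!/j! = 6227020800 - 6227020800 + 3113510400 - 1037836800 + 259459200 - 51891840 + 8648640 - 1235520 + 154440 - 17160 + 1716 - 156 + 13 - 1 = 2290792932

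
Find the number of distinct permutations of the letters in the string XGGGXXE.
7! / (1! × 3! × 3!) = 140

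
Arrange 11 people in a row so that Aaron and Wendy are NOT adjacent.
Total - adjacent = 11! - (11-1)!×2 = 39916800 - 7257600 = 32659200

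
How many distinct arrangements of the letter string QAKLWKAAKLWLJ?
13! / (3! × 1! × 1! × 3! × 3! × 2!) = 14414400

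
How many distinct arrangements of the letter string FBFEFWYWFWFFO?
13! / (3! × 1! × 1! × 6! × 1! × 1!) = 1441440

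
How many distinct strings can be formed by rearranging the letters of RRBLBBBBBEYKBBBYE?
17! / (2! × 9! × 2! × 1! × 2! × 1!) = 122522400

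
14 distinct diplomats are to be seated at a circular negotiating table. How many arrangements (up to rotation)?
Circular: fix one position, arrange the rest. (14-1)! = 6227020800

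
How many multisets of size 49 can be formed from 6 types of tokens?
C(49+6-1, 6-1) = C(54, 5) = 3162510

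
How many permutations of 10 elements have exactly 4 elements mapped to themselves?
Choose the 4 fixed points C(10,4) = 210, derange the rest: !6 = Σ_{j=0}^{6} (-1)^j·6!/j! = 720 - 720 + 360 - 120 + 30 - 6 + 1 = 265. Product = 210 × 265 = 55650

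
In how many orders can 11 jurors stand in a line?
11! = 39916800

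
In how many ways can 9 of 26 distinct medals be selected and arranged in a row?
P(26,9) = 26!/(26-9)! = 1133836704000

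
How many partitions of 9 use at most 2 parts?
By conjugation, equals partitions of 9 into parts ≤ 2. Let r_j(i) = number of partitions of i into parts ≤ j, for i = 0..9. r_1(i) = 1 for all i; r_j(i) = r_{j-1}(i) + r_j(i-j). Rows j = 2..2: ≤2: 1 1 2 2 3 3 4 4 5 5. r_2(9) = 5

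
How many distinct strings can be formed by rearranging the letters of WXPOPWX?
7! / (2! × 1! × 2! × 2!) = 630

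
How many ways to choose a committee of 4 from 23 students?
C(23,4) = 23!/(4!×19!) = 8855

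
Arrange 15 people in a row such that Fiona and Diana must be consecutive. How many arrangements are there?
Treat the 2 as one block: (15-2+1)! × 2! = 87178291200 × 2 = 174356582400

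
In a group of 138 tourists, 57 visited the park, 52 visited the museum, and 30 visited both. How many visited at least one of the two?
|A∪B| = |A| + |B| - |A∩B| = 57 + 52 - 30 = 79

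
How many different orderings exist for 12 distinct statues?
12! = 479001600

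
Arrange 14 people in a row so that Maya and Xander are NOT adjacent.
Total - adjacent = 14! - (14-1)!×2 = 87178291200 - 12454041600 = 74724249600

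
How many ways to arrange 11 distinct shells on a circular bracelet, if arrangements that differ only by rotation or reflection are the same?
(11-1)!/2 = 3628800/2 = 1814400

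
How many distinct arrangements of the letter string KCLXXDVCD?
9! / (1! × 1! × 2! × 2! × 2! × 1!) = 45360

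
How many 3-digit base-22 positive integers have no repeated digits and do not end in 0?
Last digit: 21 nonzero choices. First digit: 20 (nonzero, ≠last). Middle 1: P(20,1) = 20. Total = 8400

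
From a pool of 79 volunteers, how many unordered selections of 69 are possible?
C(79,69) = 79!/(69!×10!) = 1440680596355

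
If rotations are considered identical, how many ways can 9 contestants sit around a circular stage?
Circular: fix one position, arrange the rest. (9-1)! = 40320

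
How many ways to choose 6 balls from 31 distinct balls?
C(31,6) = 31!/(6!×25!) = 736281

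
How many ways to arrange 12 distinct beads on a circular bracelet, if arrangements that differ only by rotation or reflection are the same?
(12-1)!/2 = 39916800/2 = 19958400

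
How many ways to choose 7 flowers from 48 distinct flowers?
C(48,7) = 48!/(7!×41!) = 73629072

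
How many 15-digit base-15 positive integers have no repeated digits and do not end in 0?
Last digit: 14 nonzero choices. First digit: 13 (nonzero, ≠last). Middle 13: P(13,13) = 6227020800. Total = 1133317785600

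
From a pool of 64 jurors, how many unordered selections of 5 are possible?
C(64,5) = 64!/(5!×59!) = 7624512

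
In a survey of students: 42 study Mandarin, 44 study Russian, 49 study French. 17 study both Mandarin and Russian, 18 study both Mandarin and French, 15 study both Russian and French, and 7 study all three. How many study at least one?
|A∪B∪C| = 42+44+49-17-18-15+7 = 92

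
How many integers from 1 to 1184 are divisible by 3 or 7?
⌊1184/3⌋ + ⌊1184/7⌋ - ⌊1184/21⌋ = 394 + 169 - 56 = 507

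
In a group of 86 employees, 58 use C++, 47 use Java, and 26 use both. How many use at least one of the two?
|A∪B| = |A| + |B| - |A∩B| = 58 + 47 - 26 = 79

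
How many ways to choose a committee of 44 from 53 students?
C(53,44) = 53!/(44!×9!) = 4431613550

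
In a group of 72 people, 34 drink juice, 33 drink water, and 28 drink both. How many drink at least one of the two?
|A∪B| = |A| + |B| - |A∩B| = 34 + 33 - 28 = 39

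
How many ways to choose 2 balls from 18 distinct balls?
C(18,2) = 18!/(2!×16!) = 153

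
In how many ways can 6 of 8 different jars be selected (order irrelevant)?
C(8,6) = 8!/(6!×2!) = 28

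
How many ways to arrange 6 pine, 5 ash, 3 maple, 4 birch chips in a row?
18! / (6! × 5! × 3! × 4!) = 514594080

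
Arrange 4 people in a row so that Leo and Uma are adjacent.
Treat as block: (4-1)! × 2! = 6 × 2 = 12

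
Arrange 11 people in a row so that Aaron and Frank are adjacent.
Treat as block: (11-1)! × 2! = 3628800 × 2 = 7257600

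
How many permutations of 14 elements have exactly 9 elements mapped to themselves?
Choose the 9 fixed points C(14,9) = 2002, derange the rest: !5 = Σ_{j=0}^{5} (-1)^j·5!/j! = 120 - 120 + 60 - 20 + 5 - 1 = 44. Product = 2002 × 44 = 88088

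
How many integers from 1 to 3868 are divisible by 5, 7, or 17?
⌊3868/5⌋+⌊3868/7⌋+⌊3868/17⌋ - ⌊3868/35⌋-⌊3868/85⌋-⌊3868/119⌋ + ⌊3868/595⌋ = 773+552+227 - 110-45-32 + 6 = 1371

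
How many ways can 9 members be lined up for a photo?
9! = 362880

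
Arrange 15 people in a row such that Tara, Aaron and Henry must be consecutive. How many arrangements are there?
Treat the 3 as one block: (15-3+1)! × 3! = 6227020800 × 6 = 37362124800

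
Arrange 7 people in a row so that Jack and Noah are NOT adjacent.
Total - adjacent = 7! - (7-1)!×2 = 5040 - 1440 = 3600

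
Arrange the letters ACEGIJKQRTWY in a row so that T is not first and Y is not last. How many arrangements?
By inclusion-exclusion: 12! - 2×(12-1)! + (12-2)! = 479001600 - 79833600 + 3628800 = 402796800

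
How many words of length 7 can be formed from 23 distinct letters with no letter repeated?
P(23,7) = 23!/(23-7)! = 1235591280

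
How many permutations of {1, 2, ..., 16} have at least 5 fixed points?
Exactly j fixed points: C(16,j)·!(16-j); sum over j ≥ 5 (derangement numbers via !m = (m-1)·(!(m-1) + !(m-2)): !0..!11 = 1, 0, 1, 2, 9, 44, 265, 1854, 14833, 133496, 1334961, 14684570). Σ_{j=5}^{16} C(16,j)·!(16-j) = C(16,5)·!11 + C(16,6)·!10 + C(16,7)·!9 + C(16,8)·!8 + C(16,9)·!7 + C(16,10)·!6 + C(16,11)·!5 + C(16,12)·!4 + C(16,13)·!3 + C(16,14)·!2 + C(16,15)·!1 + C(16,16)·!0 = 4368·14684570 + 8008·1334961 + 11440·133496 + 12870·14833 + 11440·1854 + 8008·265 + 4368·44 + 1820·9 + 560·2 + 120·1 + 16·0 + 1·1 = 76574206091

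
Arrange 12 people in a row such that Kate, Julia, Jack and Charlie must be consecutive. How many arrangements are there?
Treat the 4 as one block: (12-4+1)! × 4! = 362880 × 24 = 8709120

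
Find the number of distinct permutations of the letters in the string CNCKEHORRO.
10! / (2! × 1! × 2! × 1! × 2! × 1! × 1!) = 453600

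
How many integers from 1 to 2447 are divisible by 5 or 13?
⌊2447/5⌋ + ⌊2447/13⌋ - ⌊2447/65⌋ = 489 + 188 - 37 = 640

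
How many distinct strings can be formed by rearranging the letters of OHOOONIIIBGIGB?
14! / (4! × 1! × 4! × 2! × 1! × 2!) = 37837800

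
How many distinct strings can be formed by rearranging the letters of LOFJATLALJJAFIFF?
16! / (1! × 3! × 1! × 3! × 4! × 1! × 3!) = 4036032000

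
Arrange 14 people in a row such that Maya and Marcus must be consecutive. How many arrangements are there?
Treat the 2 as one block: (14-2+1)! × 2! = 6227020800 × 2 = 12454041600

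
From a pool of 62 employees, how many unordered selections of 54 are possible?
C(62,54) = 62!/(54!×8!) = 3381098545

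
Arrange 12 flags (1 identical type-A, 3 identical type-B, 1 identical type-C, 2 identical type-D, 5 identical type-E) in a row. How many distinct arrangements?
12! / (1! × 3! × 1! × 2! × 5!) = 332640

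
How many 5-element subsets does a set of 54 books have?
C(54,5) = 54!/(5!×49!) = 3162510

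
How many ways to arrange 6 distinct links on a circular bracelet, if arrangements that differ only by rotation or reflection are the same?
(6-1)!/2 = 120/2 = 60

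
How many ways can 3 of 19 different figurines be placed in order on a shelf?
P(19,3) = 19!/(19-3)! = 5814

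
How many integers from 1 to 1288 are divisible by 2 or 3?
⌊1288/2⌋ + ⌊1288/3⌋ - ⌊1288/6⌋ = 644 + 429 - 214 = 859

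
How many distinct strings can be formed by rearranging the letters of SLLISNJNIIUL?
12! / (3! × 1! × 3! × 2! × 1! × 2!) = 3326400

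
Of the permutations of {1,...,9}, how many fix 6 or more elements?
Exactly j fixed points: C(9,j)·!(9-j); sum over j ≥ 6 (derangement numbers via !m = (m-1)·(!(m-1) + !(m-2)): !0..!3 = 1, 0, 1, 2). Σ_{j=6}^{9} C(9,j)·!(9-j) = C(9,6)·!3 + C(9,7)·!2 + C(9,8)·!1 + C(9,9)·!0 = 84·2 + 36·1 + 9·0 + 1·1 = 205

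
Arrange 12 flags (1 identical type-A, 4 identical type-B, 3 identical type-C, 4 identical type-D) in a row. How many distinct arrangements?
12! / (1! × 4! × 3! × 4!) = 138600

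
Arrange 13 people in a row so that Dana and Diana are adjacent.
Treat as block: (13-1)! × 2! = 479001600 × 2 = 958003200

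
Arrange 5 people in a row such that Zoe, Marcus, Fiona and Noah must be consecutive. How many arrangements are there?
Treat the 4 as one block: (5-4+1)! × 4! = 2 × 24 = 48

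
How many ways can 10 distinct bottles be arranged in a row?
10! = 3628800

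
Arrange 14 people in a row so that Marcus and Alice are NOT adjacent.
Total - adjacent = 14! - (14-1)!×2 = 87178291200 - 12454041600 = 74724249600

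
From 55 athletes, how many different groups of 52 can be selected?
C(55,52) = 55!/(52!×3!) = 26235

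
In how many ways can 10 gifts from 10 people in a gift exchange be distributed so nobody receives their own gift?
!10 = Σ_{j=0}^{10} (-1)^j·10!/j! = 3628800 - 3628800 + 1814400 - 604800 + 151200 - 30240 + 5040 - 720 + 90 - 10 + 1 = 1334961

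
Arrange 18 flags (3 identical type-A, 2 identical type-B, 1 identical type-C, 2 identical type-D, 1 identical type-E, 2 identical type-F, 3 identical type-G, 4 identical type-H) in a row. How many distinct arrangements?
18! / (3! × 2! × 1! × 2! × 1! × 2! × 3! × 4!) = 926269344000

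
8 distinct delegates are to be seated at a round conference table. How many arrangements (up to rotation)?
Circular: fix one position, arrange the rest. (8-1)! = 5040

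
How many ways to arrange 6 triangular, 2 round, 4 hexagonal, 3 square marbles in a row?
15! / (6! × 2! × 4! × 3!) = 6306300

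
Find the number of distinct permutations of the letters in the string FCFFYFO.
7! / (1! × 4! × 1! × 1!) = 210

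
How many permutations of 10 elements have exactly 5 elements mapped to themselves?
Choose the 5 fixed points C(10,5) = 252, derange the rest: !5 = Σ_{j=0}^{5} (-1)^j·5!/j! = 120 - 120 + 60 - 20 + 5 - 1 = 44. Product = 252 × 44 = 11088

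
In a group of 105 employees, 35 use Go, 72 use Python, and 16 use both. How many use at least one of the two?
|A∪B| = |A| + |B| - |A∩B| = 35 + 72 - 16 = 91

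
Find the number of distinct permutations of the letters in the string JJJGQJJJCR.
10! / (1! × 1! × 1! × 6! × 1!) = 5040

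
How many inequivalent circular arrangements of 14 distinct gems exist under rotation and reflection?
(14-1)!/2 = 6227020800/2 = 3113510400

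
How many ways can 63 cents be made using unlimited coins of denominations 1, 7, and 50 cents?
Coefficient of x^63 in 1/(1-x^1) · 1/(1-x^7) · 1/(1-x^50). Case on j = number of 50-cent coins (j = 0..1); remainder r = 63 - 50j is made from {1,7} in ⌊r/7⌋+1 ways. r = 63, 13 → 10 + 2 = 12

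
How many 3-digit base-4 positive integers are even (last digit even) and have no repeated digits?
Last∈{0,2}. Last=0: 6. Last nonzero: 1×2×P(2,1) = 4. Total = 10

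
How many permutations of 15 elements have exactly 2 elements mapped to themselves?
Choose the 2 fixed points C(15,2) = 105, derange the rest: !13 = Σ_{j=0}^{13} (-1)^j·13!/j! = 6227020800 - 6227020800 + 3113510400 - 1037836800 + 259459200 - 51891840 + 8648640 - 1235520 + 154440 - 17160 + 1716 - 156 + 13 - 1 = 2290792932. Product = 105 × 2290792932 = 240533257860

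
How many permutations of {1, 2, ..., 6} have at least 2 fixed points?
Exactly j fixed points: C(6,j)·!(6-j); sum over j ≥ 2 (derangement numbers via !m = (m-1)·(!(m-1) + !(m-2)): !0..!4 = 1, 0, 1, 2, 9). Σ_{j=2}^{6} C(6,j)·!(6-j) = C(6,2)·!4 + C(6,3)·!3 + C(6,4)·!2 + C(6,5)·!1 + C(6,6)·!0 = 15·9 + 20·2 + 15·1 + 6·0 + 1·1 = 191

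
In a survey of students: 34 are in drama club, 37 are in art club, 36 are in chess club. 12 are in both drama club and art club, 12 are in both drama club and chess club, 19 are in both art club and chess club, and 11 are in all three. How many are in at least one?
|A∪B∪C| = 34+37+36-12-12-19+11 = 75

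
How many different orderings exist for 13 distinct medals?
13! = 6227020800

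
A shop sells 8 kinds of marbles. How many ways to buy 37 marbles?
C(37+8-1, 8-1) = C(44, 7) = 38320568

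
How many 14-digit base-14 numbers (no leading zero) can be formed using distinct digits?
First digit: 13 choices (nonzero). Then descending: 13 × 13 × 12 × 11 × 10 × 9 × 8 × 7 × 6 × 5 × 4 × 3 × 2 × 1 = 80951270400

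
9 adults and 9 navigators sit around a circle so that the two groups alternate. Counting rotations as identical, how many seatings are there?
Fix one of the adults: (9-1)! ways for the remaining adults, × 9! ways for the navigators = 40320 × 362880 = 14631321600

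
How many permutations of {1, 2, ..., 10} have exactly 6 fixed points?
Choose the 6 fixed points C(10,6) = 210, derange the rest: !4 = Σ_{j=0}^{4} (-1)^j·4!/j! = 24 - 24 + 12 - 4 + 1 = 9. Product = 210 × 9 = 1890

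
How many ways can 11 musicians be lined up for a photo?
11! = 39916800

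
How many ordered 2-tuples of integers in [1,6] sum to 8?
Coefficient of x^8 in (x + x² + ... + x^6)^2. By inclusion-exclusion on dice exceeding 6: Σ_j (-1)^j C(2,j)·C(8-1-6j, 1) = C(2,0)·C(7,1) - C(2,1)·C(1,1) = 1·7 - 2·1 = 5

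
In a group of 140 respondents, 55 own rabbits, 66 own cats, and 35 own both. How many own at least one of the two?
|A∪B| = |A| + |B| - |A∩B| = 55 + 66 - 35 = 86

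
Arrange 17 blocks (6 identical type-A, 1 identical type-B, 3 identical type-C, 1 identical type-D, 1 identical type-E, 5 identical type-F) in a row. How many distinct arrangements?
17! / (6! × 1! × 3! × 1! × 1! × 5!) = 686125440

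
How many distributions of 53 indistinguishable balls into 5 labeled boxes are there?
C(53+5-1, 5-1) = C(57, 4) = 395010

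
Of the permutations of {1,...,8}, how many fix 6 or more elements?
Exactly j fixed points: C(8,j)·!(8-j); sum over j ≥ 6 (derangement numbers via !m = (m-1)·(!(m-1) + !(m-2)): !0..!2 = 1, 0, 1). Σ_{j=6}^{8} C(8,j)·!(8-j) = C(8,6)·!2 + C(8,7)·!1 + C(8,8)·!0 = 28·1 + 8·0 + 1·1 = 29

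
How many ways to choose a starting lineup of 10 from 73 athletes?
C(73,10) = 73!/(10!×63!) = 621324937376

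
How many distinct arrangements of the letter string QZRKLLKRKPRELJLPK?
17! / (4! × 1! × 3! × 4! × 1! × 1! × 1! × 2!) = 51459408000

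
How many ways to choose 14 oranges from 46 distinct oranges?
C(46,14) = 46!/(14!×32!) = 239877544005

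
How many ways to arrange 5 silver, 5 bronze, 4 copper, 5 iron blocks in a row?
19! / (5! × 5! × 4! × 5!) = 2933186256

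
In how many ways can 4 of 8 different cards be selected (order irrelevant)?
C(8,4) = 8!/(4!×4!) = 70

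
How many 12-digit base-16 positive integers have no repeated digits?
First digit: 15 choices (nonzero). Then descending: 15 × 15 × 14 × 13 × 12 × 11 × 10 × 9 × 8 × 7 × 6 × 5 = 817296480000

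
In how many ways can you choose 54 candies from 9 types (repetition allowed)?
C(54+9-1, 9-1) = C(62, 8) = 3381098545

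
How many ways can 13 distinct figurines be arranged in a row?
13! = 6227020800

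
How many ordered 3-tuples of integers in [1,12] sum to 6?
Coefficient of x^6 in (x + x² + ... + x^12)^3. By inclusion-exclusion on dice exceeding 12: Σ_j (-1)^j C(3,j)·C(6-1-12j, 2) = C(3,0)·C(5,2) = 1·10 = 10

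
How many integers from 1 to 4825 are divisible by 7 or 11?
⌊4825/7⌋ + ⌊4825/11⌋ - ⌊4825/77⌋ = 689 + 438 - 62 = 1065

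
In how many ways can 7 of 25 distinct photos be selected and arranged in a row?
P(25,7) = 25!/(25-7)! = 2422728000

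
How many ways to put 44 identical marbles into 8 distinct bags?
C(44+8-1, 8-1) = C(51, 7) = 115775100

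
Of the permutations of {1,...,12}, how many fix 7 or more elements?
Exactly j fixed points: C(12,j)·!(12-j); sum over j ≥ 7 (derangement numbers via !m = (m-1)·(!(m-1) + !(m-2)): !0..!5 = 1, 0, 1, 2, 9, 44). Σ_{j=7}^{12} C(12,j)·!(12-j) = C(12,7)·!5 + C(12,8)·!4 + C(12,9)·!3 + C(12,10)·!2 + C(12,11)·!1 + C(12,12)·!0 = 792·44 + 495·9 + 220·2 + 66·1 + 12·0 + 1·1 = 39810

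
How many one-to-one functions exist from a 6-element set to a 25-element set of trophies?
P(25,6) = 25!/(25-6)! = 127512000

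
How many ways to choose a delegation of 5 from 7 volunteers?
C(7,5) = 7!/(5!×2!) = 21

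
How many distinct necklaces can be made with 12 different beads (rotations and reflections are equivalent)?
(12-1)!/2 = 39916800/2 = 19958400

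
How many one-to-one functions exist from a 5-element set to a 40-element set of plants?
P(40,5) = 40!/(40-5)! = 78960960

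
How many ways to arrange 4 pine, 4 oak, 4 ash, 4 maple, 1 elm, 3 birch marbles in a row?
20! / (4! × 4! × 4! × 4! × 1! × 3!) = 1222160940000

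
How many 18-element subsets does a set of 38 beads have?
C(38,18) = 38!/(18!×20!) = 33578000610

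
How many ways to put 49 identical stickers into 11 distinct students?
C(49+11-1, 11-1) = C(59, 10) = 62828356305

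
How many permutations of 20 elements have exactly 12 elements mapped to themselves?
Choose the 12 fixed points C(20,12) = 125970, derange the rest: !8 = Σ_{j=0}^{8} (-1)^j·8!/j! = 40320 - 40320 + 20160 - 6720 + 1680 - 336 + 56 - 8 + 1 = 14833. Product = 125970 × 14833 = 1868513010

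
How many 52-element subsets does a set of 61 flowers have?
C(61,52) = 61!/(52!×9!) = 17341763505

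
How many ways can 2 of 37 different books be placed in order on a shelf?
P(37,2) = 37!/(37-2)! = 1332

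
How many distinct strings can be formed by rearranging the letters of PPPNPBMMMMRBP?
13! / (2! × 4! × 1! × 1! × 5!) = 1081080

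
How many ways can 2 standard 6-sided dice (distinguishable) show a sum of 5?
Coefficient of x^5 in (x + x² + ... + x^6)^2. By inclusion-exclusion on dice exceeding 6: Σ_j (-1)^j C(2,j)·C(5-1-6j, 1) = C(2,0)·C(4,1) = 1·4 = 4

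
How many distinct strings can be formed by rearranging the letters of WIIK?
4! / (2! × 1! × 1!) = 12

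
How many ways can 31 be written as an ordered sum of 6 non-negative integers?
C(31+6-1, 6-1) = C(36, 5) = 376992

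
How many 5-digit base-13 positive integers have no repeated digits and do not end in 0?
Last digit: 12 nonzero choices. First digit: 11 (nonzero, ≠last). Middle 3: P(11,3) = 990. Total = 130680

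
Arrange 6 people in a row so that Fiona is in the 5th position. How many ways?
Fix one position: (6-1)! = 120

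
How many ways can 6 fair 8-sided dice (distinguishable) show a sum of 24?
Coefficient of x^24 in (x + x² + ... + x^8)^6. By inclusion-exclusion on dice exceeding 8: Σ_j (-1)^j C(6,j)·C(24-1-8j, 5) = C(6,0)·C(23,5) - C(6,1)·C(15,5) + C(6,2)·C(7,5) = 1·33649 - 6·3003 + 15·21 = 15946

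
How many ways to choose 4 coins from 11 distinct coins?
C(11,4) = 11!/(4!×7!) = 330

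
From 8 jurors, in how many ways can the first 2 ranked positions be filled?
P(8,2) = 8!/(8-2)! = 56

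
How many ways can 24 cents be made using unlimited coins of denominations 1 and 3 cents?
Coefficient of x^24 in 1/(1-x^1) · 1/(1-x^3). Use j coins of 3 for j = 0..⌊24/3⌋ = 8, the rest in 1s: 8 + 1 = 9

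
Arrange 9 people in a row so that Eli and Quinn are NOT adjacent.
Total - adjacent = 9! - (9-1)!×2 = 362880 - 80640 = 282240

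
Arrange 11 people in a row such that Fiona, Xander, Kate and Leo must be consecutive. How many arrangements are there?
Treat the 4 as one block: (11-4+1)! × 4! = 40320 × 24 = 967680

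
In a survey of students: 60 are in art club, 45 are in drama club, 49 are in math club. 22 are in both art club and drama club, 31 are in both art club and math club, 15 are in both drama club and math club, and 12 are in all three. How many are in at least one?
|A∪B∪C| = 60+45+49-22-31-15+12 = 98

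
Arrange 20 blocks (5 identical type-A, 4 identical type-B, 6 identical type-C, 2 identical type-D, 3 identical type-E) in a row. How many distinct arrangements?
20! / (5! × 4! × 6! × 2! × 3!) = 97772875200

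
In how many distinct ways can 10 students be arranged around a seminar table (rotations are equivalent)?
Circular: fix one position, arrange the rest. (10-1)! = 362880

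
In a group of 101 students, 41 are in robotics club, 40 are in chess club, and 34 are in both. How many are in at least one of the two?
|A∪B| = |A| + |B| - |A∩B| = 41 + 40 - 34 = 47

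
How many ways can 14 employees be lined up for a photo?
14! = 87178291200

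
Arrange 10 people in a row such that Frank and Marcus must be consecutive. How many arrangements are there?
Treat the 2 as one block: (10-2+1)! × 2! = 362880 × 2 = 725760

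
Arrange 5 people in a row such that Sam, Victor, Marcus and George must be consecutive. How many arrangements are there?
Treat the 4 as one block: (5-4+1)! × 4! = 2 × 24 = 48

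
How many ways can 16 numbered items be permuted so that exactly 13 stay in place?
Choose the 13 fixed points C(16,13) = 560, derange the rest: !3 = Σ_{j=0}^{3} (-1)^j·3!/j! = 6 - 6 + 3 - 1 = 2. Product = 560 × 2 = 1120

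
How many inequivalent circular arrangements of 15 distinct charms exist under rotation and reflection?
(15-1)!/2 = 87178291200/2 = 43589145600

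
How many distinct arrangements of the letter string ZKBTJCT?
7! / (2! × 1! × 1! × 1! × 1! × 1!) = 2520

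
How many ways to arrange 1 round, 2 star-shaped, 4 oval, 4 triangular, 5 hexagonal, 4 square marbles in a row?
20! / (1! × 2! × 4! × 4! × 5! × 4!) = 733296564000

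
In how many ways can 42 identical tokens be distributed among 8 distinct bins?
C(42+8-1, 8-1) = C(49, 7) = 85900584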